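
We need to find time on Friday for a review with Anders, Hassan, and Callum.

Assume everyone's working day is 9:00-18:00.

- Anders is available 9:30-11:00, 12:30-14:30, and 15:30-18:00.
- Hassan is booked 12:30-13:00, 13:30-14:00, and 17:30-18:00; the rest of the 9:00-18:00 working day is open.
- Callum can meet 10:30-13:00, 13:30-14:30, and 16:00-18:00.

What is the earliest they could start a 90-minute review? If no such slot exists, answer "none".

Hassan free within 09:00–18:00: 09:00–12:30, 13:00–13:30, 14:00–17:30.
Anders ∩ Hassan: 09:30–11:00, 13:00–13:30, 14:00–14:30, 15:30–17:30.
Anders ∩ Hassan ∩ Callum: 10:30–11:00, 14:00–14:30, 16:00–17:30.
Windows ≥ 90 min: 16:00–17:30.
Earliest such window starts at 16:00.

16:00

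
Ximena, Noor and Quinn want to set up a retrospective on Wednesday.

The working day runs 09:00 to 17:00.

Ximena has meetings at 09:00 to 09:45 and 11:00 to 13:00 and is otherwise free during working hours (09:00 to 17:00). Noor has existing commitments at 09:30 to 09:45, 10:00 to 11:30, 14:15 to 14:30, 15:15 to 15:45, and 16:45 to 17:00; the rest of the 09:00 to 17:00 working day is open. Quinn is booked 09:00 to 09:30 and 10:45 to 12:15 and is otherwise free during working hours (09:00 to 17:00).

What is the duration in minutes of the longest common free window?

75 minutes

Ximena free within 09:00–17:00: 09:45–11:00, 13:00–17:00.
Noor free within 09:00–17:00: 09:00–09:30, 09:45–10:00, 11:30–14:15, 14:30–15:15, 15:45–16:45.
Quinn free within 09:00–17:00: 09:30–10:45, 12:15–17:00.
Ximena ∩ Noor: 09:45–10:00, 13:00–14:15, 14:30–15:15, 15:45–16:45.
Ximena ∩ Noor ∩ Quinn: 09:45–10:00, 13:00–14:15, 14:30–15:15, 15:45–16:45.
Common window lengths: 15, 75, 45, 60 min; longest is 75.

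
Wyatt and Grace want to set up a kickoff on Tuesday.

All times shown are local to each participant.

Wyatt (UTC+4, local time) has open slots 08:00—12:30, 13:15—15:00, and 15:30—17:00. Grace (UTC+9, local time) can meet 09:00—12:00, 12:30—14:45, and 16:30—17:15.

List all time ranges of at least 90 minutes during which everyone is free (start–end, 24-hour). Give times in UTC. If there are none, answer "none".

Wyatt → UTC: 04:00–08:30, 09:15–11:00, 11:30–13:00.
Grace → UTC: 00:00–03:00, 03:30–05:45, 07:30–08:15.
Wyatt ∩ Grace: 04:00–05:45, 07:30–08:15.
Windows ≥ 90 min: 04:00–05:45.

04:00–05:45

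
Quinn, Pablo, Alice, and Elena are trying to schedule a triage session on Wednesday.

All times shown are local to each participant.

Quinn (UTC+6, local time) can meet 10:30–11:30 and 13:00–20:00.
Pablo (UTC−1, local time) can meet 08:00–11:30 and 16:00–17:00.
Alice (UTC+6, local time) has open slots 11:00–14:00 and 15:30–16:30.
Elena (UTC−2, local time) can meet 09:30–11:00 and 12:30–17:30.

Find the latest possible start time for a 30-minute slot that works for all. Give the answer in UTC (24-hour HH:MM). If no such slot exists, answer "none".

none

Quinn → UTC: 04:30–05:30, 07:00–14:00.
Pablo → UTC: 09:00–12:30, 17:00–18:00.
Alice → UTC: 05:00–08:00, 09:30–10:30.
Elena → UTC: 11:30–13:00, 14:30–19:30.
Quinn ∩ Pablo: 09:00–12:30.
Quinn ∩ Pablo ∩ Alice: 09:30–10:30.
Quinn ∩ Pablo ∩ Alice ∩ Elena: (none).
Windows ≥ 30 min: (none).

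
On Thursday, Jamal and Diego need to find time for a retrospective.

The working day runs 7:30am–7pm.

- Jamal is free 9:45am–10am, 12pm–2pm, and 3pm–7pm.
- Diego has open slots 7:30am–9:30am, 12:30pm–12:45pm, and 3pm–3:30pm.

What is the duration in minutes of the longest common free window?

30 minutes

Jamal ∩ Diego: 12:30–12:45, 15:00–15:30.
Common window lengths: 15, 30 min; longest is 30.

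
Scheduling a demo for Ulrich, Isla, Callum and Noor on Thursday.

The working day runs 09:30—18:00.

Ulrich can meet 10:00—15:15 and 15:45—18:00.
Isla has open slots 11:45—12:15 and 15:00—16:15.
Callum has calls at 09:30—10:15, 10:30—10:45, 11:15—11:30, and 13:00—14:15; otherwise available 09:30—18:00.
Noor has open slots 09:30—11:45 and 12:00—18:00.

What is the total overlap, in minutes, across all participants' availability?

60 minutes

Callum free within 09:30–18:00: 10:15–10:30, 10:45–11:15, 11:30–13:00, 14:15–18:00.
Ulrich ∩ Isla: 11:45–12:15, 15:00–15:15, 15:45–16:15.
Ulrich ∩ Isla ∩ Callum: 11:45–12:15, 15:00–15:15, 15:45–16:15.
Ulrich ∩ Isla ∩ Callum ∩ Noor: 12:00–12:15, 15:00–15:15, 15:45–16:15.
Total common minutes: 15 + 15 + 30 = 60.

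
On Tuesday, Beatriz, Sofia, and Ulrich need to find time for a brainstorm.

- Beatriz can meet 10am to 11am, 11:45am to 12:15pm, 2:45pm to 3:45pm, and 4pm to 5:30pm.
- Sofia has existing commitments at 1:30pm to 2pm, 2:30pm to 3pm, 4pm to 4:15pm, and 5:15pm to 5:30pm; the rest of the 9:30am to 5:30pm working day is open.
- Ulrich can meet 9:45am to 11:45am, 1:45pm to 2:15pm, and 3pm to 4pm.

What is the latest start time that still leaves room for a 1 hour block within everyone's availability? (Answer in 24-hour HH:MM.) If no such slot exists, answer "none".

Sofia free within 09:30–17:30: 09:30–13:30, 14:00–14:30, 15:00–16:00, 16:15–17:15.
Beatriz ∩ Sofia: 10:00–11:00, 11:45–12:15, 15:00–15:45, 16:15–17:15.
Beatriz ∩ Sofia ∩ Ulrich: 10:00–11:00, 15:00–15:45.
Windows ≥ 60 min: 10:00–11:00.
Latest start in the last window 10:00–11:00 is 11:00 − 60 min = 10:00.

10:00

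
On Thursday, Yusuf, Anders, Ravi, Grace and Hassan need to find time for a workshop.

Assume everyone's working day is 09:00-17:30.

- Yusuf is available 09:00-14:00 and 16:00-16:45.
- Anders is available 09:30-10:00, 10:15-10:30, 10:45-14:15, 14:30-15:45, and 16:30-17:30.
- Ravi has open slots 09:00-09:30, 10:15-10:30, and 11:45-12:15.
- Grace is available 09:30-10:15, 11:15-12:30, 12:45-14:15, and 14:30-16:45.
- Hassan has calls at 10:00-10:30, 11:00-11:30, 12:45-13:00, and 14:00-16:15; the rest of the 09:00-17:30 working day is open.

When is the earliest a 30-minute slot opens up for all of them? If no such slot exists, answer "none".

11:45

Hassan free within 09:00–17:30: 09:00–10:00, 10:30–11:00, 11:30–12:45, 13:00–14:00, 16:15–17:30.
Yusuf ∩ Anders: 09:30–10:00, 10:15–10:30, 10:45–14:00, 16:30–16:45.
Yusuf ∩ Anders ∩ Ravi: 10:15–10:30, 11:45–12:15.
Yusuf ∩ Anders ∩ Ravi ∩ Grace: 11:45–12:15.
Yusuf ∩ Anders ∩ Ravi ∩ Grace ∩ Hassan: 11:45–12:15.
Windows ≥ 30 min: 11:45–12:15.
Earliest such window starts at 11:45.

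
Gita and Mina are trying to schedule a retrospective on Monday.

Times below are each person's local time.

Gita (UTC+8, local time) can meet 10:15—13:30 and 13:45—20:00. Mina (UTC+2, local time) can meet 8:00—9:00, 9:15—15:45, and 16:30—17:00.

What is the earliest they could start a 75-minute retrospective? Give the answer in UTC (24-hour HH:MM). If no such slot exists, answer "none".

07:15

Gita → UTC: 02:15–05:30, 05:45–12:00.
Mina → UTC: 06:00–07:00, 07:15–13:45, 14:30–15:00.
Gita ∩ Mina: 06:00–07:00, 07:15–12:00.
Windows ≥ 75 min: 07:15–12:00.
Earliest such window starts at 07:15.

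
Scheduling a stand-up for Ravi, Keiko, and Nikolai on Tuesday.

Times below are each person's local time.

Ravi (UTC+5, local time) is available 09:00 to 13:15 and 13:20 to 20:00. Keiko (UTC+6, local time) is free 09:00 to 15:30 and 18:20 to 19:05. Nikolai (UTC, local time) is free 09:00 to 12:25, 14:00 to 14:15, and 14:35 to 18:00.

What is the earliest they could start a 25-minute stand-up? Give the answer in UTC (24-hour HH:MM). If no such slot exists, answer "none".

09:00

Ravi → UTC: 04:00–08:15, 08:20–15:00.
Keiko → UTC: 03:00–09:30, 12:20–13:05.
Nikolai → UTC: 09:00–12:25, 14:00–14:15, 14:35–18:00.
Ravi ∩ Keiko: 04:00–08:15, 08:20–09:30, 12:20–13:05.
Ravi ∩ Keiko ∩ Nikolai: 09:00–09:30, 12:20–12:25.
Windows ≥ 25 min: 09:00–09:30.
Earliest such window starts at 09:00.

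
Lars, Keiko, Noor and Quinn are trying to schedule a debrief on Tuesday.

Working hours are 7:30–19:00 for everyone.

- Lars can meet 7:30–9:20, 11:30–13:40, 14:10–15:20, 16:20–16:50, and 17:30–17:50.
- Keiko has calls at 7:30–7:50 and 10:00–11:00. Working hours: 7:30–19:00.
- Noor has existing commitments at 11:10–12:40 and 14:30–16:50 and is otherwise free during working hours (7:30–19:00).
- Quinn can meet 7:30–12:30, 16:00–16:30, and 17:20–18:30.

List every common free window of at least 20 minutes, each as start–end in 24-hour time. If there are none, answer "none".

Keiko free within 07:30–19:00: 07:50–10:00, 11:00–19:00.
Noor free within 07:30–19:00: 07:30–11:10, 12:40–14:30, 16:50–19:00.
Lars ∩ Keiko: 07:50–09:20, 11:30–13:40, 14:10–15:20, 16:20–16:50, 17:30–17:50.
Lars ∩ Keiko ∩ Noor: 07:50–09:20, 12:40–13:40, 14:10–14:30, 17:30–17:50.
Lars ∩ Keiko ∩ Noor ∩ Quinn: 07:50–09:20, 17:30–17:50.
Windows ≥ 20 min: 07:50–09:20, 17:30–17:50.

07:50–09:20, 17:30–17:50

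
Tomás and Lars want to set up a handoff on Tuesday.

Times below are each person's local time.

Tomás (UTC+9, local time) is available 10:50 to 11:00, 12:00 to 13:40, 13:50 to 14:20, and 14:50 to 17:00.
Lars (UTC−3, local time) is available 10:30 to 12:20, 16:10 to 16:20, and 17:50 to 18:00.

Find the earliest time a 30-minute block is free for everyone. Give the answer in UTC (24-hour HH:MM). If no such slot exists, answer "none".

Tomás → UTC: 01:50–02:00, 03:00–04:40, 04:50–05:20, 05:50–08:00.
Lars → UTC: 13:30–15:20, 19:10–19:20, 20:50–21:00.
Tomás ∩ Lars: (none).
Windows ≥ 30 min: (none).

none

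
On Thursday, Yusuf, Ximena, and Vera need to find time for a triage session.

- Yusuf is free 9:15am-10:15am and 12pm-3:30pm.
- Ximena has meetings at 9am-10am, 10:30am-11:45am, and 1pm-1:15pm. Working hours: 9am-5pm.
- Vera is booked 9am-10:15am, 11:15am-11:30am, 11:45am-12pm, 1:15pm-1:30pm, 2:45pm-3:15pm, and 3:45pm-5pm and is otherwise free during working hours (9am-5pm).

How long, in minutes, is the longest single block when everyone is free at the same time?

Ximena free within 09:00–17:00: 10:00–10:30, 11:45–13:00, 13:15–17:00.
Vera free within 09:00–17:00: 10:15–11:15, 11:30–11:45, 12:00–13:15, 13:30–14:45, 15:15–15:45.
Yusuf ∩ Ximena: 10:00–10:15, 12:00–13:00, 13:15–15:30.
Yusuf ∩ Ximena ∩ Vera: 12:00–13:00, 13:30–14:45, 15:15–15:30.
Common window lengths: 60, 75, 15 min; longest is 75.

75 minutes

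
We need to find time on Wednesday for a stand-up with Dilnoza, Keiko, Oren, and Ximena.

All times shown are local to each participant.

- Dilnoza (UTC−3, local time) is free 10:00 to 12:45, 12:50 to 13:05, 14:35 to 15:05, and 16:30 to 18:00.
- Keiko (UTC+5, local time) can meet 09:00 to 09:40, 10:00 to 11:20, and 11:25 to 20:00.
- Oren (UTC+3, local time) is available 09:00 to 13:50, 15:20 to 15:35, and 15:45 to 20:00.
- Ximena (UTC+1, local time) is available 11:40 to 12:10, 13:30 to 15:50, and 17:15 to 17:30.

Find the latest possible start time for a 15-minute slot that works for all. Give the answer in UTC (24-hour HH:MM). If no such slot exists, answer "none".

14:35

Dilnoza → UTC: 13:00–15:45, 15:50–16:05, 17:35–18:05, 19:30–21:00.
Keiko → UTC: 04:00–04:40, 05:00–06:20, 06:25–15:00.
Oren → UTC: 06:00–10:50, 12:20–12:35, 12:45–17:00.
Ximena → UTC: 10:40–11:10, 12:30–14:50, 16:15–16:30.
Dilnoza ∩ Keiko: 13:00–15:00.
Dilnoza ∩ Keiko ∩ Oren: 13:00–15:00.
Dilnoza ∩ Keiko ∩ Oren ∩ Ximena: 13:00–14:50.
Windows ≥ 15 min: 13:00–14:50.
Latest start in the last window 13:00–14:50 is 14:50 − 15 min = 14:35.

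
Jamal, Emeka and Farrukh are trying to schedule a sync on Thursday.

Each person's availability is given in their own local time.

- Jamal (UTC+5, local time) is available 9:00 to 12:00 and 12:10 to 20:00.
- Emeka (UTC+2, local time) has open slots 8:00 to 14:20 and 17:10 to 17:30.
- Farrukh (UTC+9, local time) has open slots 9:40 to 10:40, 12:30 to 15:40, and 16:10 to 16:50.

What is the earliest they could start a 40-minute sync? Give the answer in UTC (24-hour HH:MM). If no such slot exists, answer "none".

Jamal → UTC: 04:00–07:00, 07:10–15:00.
Emeka → UTC: 06:00–12:20, 15:10–15:30.
Farrukh → UTC: 00:40–01:40, 03:30–06:40, 07:10–07:50.
Jamal ∩ Emeka: 06:00–07:00, 07:10–12:20.
Jamal ∩ Emeka ∩ Farrukh: 06:00–06:40, 07:10–07:50.
Windows ≥ 40 min: 06:00–06:40, 07:10–07:50.
Earliest such window starts at 06:00.

06:00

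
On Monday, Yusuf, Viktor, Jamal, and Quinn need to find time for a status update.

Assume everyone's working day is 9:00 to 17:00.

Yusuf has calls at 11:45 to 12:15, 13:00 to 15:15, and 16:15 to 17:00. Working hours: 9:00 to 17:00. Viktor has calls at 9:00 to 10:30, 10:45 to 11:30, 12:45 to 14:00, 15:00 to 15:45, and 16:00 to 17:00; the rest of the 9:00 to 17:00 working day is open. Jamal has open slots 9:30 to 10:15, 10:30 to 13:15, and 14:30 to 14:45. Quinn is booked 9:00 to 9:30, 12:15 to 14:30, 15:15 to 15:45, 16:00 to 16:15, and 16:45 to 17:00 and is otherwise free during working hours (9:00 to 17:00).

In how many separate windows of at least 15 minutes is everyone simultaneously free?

Yusuf free within 09:00–17:00: 09:00–11:45, 12:15–13:00, 15:15–16:15.
Viktor free within 09:00–17:00: 10:30–10:45, 11:30–12:45, 14:00–15:00, 15:45–16:00.
Quinn free within 09:00–17:00: 09:30–12:15, 14:30–15:15, 15:45–16:00, 16:15–16:45.
Yusuf ∩ Viktor: 10:30–10:45, 11:30–11:45, 12:15–12:45, 15:45–16:00.
Yusuf ∩ Viktor ∩ Jamal: 10:30–10:45, 11:30–11:45, 12:15–12:45.
Yusuf ∩ Viktor ∩ Jamal ∩ Quinn: 10:30–10:45, 11:30–11:45.
Windows ≥ 15 min: 10:30–10:45, 11:30–11:45.
That's 2 windows.

2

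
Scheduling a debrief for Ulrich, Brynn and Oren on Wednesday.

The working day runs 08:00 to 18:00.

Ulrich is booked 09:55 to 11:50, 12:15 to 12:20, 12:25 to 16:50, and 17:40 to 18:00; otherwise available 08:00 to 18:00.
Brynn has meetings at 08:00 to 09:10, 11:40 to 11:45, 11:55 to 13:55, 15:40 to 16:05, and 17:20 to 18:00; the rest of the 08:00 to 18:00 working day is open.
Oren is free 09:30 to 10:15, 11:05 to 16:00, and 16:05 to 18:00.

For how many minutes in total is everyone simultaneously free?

Ulrich free within 08:00–18:00: 08:00–09:55, 11:50–12:15, 12:20–12:25, 16:50–17:40.
Brynn free within 08:00–18:00: 09:10–11:40, 11:45–11:55, 13:55–15:40, 16:05–17:20.
Ulrich ∩ Brynn: 09:10–09:55, 11:50–11:55, 16:50–17:20.
Ulrich ∩ Brynn ∩ Oren: 09:30–09:55, 11:50–11:55, 16:50–17:20.
Total common minutes: 25 + 5 + 30 = 60.

60 minutes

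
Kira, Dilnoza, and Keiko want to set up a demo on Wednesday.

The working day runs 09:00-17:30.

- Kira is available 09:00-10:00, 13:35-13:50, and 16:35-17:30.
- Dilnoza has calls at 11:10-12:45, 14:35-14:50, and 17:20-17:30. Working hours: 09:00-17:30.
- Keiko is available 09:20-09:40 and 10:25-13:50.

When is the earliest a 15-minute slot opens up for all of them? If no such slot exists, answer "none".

09:20

Dilnoza free within 09:00–17:30: 09:00–11:10, 12:45–14:35, 14:50–17:20.
Kira ∩ Dilnoza: 09:00–10:00, 13:35–13:50, 16:35–17:20.
Kira ∩ Dilnoza ∩ Keiko: 09:20–09:40, 13:35–13:50.
Windows ≥ 15 min: 09:20–09:40, 13:35–13:50.
Earliest such window starts at 09:20.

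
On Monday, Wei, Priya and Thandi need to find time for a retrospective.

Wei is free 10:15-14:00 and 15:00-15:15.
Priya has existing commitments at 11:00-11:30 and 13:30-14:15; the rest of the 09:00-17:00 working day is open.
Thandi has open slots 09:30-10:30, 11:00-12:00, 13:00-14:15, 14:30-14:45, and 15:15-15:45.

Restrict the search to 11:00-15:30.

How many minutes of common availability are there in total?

Priya free within 09:00–17:00: 09:00–11:00, 11:30–13:30, 14:15–17:00.
Wei ∩ Priya: 10:15–11:00, 11:30–13:30, 15:00–15:15.
Wei ∩ Priya ∩ Thandi: 10:15–10:30, 11:30–12:00, 13:00–13:30.
Restricted to 11:00–15:30: 11:30–12:00, 13:00–13:30.
Total common minutes: 30 + 30 = 60.

60 minutes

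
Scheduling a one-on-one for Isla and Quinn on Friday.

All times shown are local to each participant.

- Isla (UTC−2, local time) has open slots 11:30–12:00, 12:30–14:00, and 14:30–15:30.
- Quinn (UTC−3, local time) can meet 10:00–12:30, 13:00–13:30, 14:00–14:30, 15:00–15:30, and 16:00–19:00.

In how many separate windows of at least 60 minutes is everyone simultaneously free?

1

Isla → UTC: 13:30–14:00, 14:30–16:00, 16:30–17:30.
Quinn → UTC: 13:00–15:30, 16:00–16:30, 17:00–17:30, 18:00–18:30, 19:00–22:00.
Isla ∩ Quinn: 13:30–14:00, 14:30–15:30, 17:00–17:30.
Windows ≥ 60 min: 14:30–15:30.
That's 1 window.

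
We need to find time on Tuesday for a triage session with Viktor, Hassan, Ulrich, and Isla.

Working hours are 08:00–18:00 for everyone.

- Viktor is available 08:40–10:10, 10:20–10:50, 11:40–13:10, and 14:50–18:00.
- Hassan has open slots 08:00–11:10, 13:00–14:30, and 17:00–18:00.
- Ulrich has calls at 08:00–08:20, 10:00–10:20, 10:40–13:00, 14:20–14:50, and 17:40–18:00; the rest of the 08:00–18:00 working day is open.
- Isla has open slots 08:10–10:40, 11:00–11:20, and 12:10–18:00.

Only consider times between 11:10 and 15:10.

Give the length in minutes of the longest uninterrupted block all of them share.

10 minutes

Ulrich free within 08:00–18:00: 08:20–10:00, 10:20–10:40, 13:00–14:20, 14:50–17:40.
Viktor ∩ Hassan: 08:40–10:10, 10:20–10:50, 13:00–13:10, 17:00–18:00.
Viktor ∩ Hassan ∩ Ulrich: 08:40–10:00, 10:20–10:40, 13:00–13:10, 17:00–17:40.
Viktor ∩ Hassan ∩ Ulrich ∩ Isla: 08:40–10:00, 10:20–10:40, 13:00–13:10, 17:00–17:40.
Restricted to 11:10–15:10: 13:00–13:10.
Single common window of 10 minutes.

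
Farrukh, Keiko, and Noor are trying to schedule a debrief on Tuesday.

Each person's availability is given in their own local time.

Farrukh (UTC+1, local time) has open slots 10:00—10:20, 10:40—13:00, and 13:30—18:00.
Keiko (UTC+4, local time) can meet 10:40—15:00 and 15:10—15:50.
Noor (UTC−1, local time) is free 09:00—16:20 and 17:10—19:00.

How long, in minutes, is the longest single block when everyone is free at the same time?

60 minutes

Farrukh → UTC: 09:00–09:20, 09:40–12:00, 12:30–17:00.
Keiko → UTC: 06:40–11:00, 11:10–11:50.
Noor → UTC: 10:00–17:20, 18:10–20:00.
Farrukh ∩ Keiko: 09:00–09:20, 09:40–11:00, 11:10–11:50.
Farrukh ∩ Keiko ∩ Noor: 10:00–11:00, 11:10–11:50.
Common window lengths: 60, 40 min; longest is 60.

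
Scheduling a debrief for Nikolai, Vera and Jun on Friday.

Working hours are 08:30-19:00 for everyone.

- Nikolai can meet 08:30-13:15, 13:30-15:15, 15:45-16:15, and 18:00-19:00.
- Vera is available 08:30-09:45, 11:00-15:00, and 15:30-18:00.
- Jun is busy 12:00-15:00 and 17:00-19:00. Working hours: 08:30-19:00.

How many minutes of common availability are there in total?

165 minutes

Jun free within 08:30–19:00: 08:30–12:00, 15:00–17:00.
Nikolai ∩ Vera: 08:30–09:45, 11:00–13:15, 13:30–15:00, 15:45–16:15.
Nikolai ∩ Vera ∩ Jun: 08:30–09:45, 11:00–12:00, 15:45–16:15.
Total common minutes: 75 + 60 + 30 = 165.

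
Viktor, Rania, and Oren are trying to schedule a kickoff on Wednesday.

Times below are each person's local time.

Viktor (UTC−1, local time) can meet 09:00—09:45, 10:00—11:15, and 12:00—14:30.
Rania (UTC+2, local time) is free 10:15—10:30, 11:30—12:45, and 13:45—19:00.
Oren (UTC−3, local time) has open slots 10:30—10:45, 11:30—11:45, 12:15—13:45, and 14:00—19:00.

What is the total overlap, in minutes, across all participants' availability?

45 minutes

Viktor → UTC: 10:00–10:45, 11:00–12:15, 13:00–15:30.
Rania → UTC: 08:15–08:30, 09:30–10:45, 11:45–17:00.
Oren → UTC: 13:30–13:45, 14:30–14:45, 15:15–16:45, 17:00–22:00.
Viktor ∩ Rania: 10:00–10:45, 11:45–12:15, 13:00–15:30.
Viktor ∩ Rania ∩ Oren: 13:30–13:45, 14:30–14:45, 15:15–15:30.
Total common minutes: 15 + 15 + 15 = 45.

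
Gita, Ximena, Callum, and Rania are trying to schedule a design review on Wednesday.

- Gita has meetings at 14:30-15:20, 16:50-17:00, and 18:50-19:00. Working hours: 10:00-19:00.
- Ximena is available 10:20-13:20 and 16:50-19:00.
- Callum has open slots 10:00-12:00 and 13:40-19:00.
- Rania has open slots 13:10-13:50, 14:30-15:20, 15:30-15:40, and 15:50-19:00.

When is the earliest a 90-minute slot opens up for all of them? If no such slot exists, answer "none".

17:00

Gita free within 10:00–19:00: 10:00–14:30, 15:20–16:50, 17:00–18:50.
Gita ∩ Ximena: 10:20–13:20, 17:00–18:50.
Gita ∩ Ximena ∩ Callum: 10:20–12:00, 17:00–18:50.
Gita ∩ Ximena ∩ Callum ∩ Rania: 17:00–18:50.
Windows ≥ 90 min: 17:00–18:50.
Earliest such window starts at 17:00.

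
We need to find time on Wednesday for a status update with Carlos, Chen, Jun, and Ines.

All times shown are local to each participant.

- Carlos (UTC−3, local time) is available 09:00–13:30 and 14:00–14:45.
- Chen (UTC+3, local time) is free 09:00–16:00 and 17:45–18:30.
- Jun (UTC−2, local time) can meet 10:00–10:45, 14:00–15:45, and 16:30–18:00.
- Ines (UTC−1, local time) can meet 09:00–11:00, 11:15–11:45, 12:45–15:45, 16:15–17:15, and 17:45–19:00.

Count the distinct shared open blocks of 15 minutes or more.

Carlos → UTC: 12:00–16:30, 17:00–17:45.
Chen → UTC: 06:00–13:00, 14:45–15:30.
Jun → UTC: 12:00–12:45, 16:00–17:45, 18:30–20:00.
Ines → UTC: 10:00–12:00, 12:15–12:45, 13:45–16:45, 17:15–18:15, 18:45–20:00.
Carlos ∩ Chen: 12:00–13:00, 14:45–15:30.
Carlos ∩ Chen ∩ Jun: 12:00–12:45.
Carlos ∩ Chen ∩ Jun ∩ Ines: 12:15–12:45.
Windows ≥ 15 min: 12:15–12:45.
That's 1 window.

1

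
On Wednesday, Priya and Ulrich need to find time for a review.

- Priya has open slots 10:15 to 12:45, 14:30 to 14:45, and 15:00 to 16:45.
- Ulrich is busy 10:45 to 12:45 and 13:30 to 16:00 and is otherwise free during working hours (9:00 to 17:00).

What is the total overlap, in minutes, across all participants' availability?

Ulrich free within 09:00–17:00: 09:00–10:45, 12:45–13:30, 16:00–17:00.
Priya ∩ Ulrich: 10:15–10:45, 16:00–16:45.
Total common minutes: 30 + 45 = 75.

75 minutes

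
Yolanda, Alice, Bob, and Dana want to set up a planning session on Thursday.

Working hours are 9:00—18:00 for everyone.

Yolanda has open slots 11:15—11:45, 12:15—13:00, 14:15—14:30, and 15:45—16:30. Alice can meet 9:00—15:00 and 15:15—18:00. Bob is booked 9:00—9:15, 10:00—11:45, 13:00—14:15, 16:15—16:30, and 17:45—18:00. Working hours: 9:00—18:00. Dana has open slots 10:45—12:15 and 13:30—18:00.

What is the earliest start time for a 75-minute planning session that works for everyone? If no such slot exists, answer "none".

none

Bob free within 09:00–18:00: 09:15–10:00, 11:45–13:00, 14:15–16:15, 16:30–17:45.
Yolanda ∩ Alice: 11:15–11:45, 12:15–13:00, 14:15–14:30, 15:45–16:30.
Yolanda ∩ Alice ∩ Bob: 12:15–13:00, 14:15–14:30, 15:45–16:15.
Yolanda ∩ Alice ∩ Bob ∩ Dana: 14:15–14:30, 15:45–16:15.
Windows ≥ 75 min: (none).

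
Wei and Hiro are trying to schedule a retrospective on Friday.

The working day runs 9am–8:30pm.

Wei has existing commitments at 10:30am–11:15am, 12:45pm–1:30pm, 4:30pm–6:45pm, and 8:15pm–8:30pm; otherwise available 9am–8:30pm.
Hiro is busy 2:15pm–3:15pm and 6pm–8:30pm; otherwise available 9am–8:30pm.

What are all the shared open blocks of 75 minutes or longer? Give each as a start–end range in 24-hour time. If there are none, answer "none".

09:00–10:30, 11:15–12:45, 15:15–16:30

Wei free within 09:00–20:30: 09:00–10:30, 11:15–12:45, 13:30–16:30, 18:45–20:15.
Hiro free within 09:00–20:30: 09:00–14:15, 15:15–18:00.
Wei ∩ Hiro: 09:00–10:30, 11:15–12:45, 13:30–14:15, 15:15–16:30.
Windows ≥ 75 min: 09:00–10:30, 11:15–12:45, 15:15–16:30.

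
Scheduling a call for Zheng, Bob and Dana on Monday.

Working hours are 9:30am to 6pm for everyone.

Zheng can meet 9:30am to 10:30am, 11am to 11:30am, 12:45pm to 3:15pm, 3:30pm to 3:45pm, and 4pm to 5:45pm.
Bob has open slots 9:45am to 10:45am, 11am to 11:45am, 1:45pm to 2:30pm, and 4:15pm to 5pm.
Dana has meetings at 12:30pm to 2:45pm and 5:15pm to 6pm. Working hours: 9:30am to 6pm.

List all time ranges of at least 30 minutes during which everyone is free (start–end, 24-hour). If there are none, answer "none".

09:45–10:30, 11:00–11:30, 16:15–17:00

Dana free within 09:30–18:00: 09:30–12:30, 14:45–17:15.
Zheng ∩ Bob: 09:45–10:30, 11:00–11:30, 13:45–14:30, 16:15–17:00.
Zheng ∩ Bob ∩ Dana: 09:45–10:30, 11:00–11:30, 16:15–17:00.
Windows ≥ 30 min: 09:45–10:30, 11:00–11:30, 16:15–17:00.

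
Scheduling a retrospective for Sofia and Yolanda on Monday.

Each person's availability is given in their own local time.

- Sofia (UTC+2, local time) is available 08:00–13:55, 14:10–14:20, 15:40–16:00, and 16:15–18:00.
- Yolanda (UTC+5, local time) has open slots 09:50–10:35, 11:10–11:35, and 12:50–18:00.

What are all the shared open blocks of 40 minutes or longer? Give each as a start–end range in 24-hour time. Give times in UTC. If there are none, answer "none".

Sofia → UTC: 06:00–11:55, 12:10–12:20, 13:40–14:00, 14:15–16:00.
Yolanda → UTC: 04:50–05:35, 06:10–06:35, 07:50–13:00.
Sofia ∩ Yolanda: 06:10–06:35, 07:50–11:55, 12:10–12:20.
Windows ≥ 40 min: 07:50–11:55.

07:50–11:55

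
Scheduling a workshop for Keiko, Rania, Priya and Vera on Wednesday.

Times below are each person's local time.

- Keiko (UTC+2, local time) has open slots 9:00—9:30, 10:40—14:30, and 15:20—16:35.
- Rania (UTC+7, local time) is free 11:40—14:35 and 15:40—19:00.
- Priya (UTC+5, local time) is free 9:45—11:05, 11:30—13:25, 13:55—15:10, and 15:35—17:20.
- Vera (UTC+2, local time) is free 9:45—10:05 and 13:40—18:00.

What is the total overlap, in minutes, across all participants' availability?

Keiko → UTC: 07:00–07:30, 08:40–12:30, 13:20–14:35.
Rania → UTC: 04:40–07:35, 08:40–12:00.
Priya → UTC: 04:45–06:05, 06:30–08:25, 08:55–10:10, 10:35–12:20.
Vera → UTC: 07:45–08:05, 11:40–16:00.
Keiko ∩ Rania: 07:00–07:30, 08:40–12:00.
Keiko ∩ Rania ∩ Priya: 07:00–07:30, 08:55–10:10, 10:35–12:00.
Keiko ∩ Rania ∩ Priya ∩ Vera: 11:40–12:00.
Total common minutes: 20.

20 minutes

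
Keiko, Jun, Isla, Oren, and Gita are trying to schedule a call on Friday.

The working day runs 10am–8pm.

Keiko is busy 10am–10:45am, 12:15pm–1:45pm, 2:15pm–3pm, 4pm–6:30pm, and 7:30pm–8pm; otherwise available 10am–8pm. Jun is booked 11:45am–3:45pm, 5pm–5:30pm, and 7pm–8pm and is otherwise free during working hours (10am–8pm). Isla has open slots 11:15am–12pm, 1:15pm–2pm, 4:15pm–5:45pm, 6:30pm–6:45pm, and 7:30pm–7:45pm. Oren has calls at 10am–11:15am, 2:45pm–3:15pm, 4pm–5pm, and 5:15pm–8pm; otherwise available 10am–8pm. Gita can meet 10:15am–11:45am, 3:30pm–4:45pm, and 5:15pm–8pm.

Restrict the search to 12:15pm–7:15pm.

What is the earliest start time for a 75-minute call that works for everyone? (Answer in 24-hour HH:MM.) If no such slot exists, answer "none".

Keiko free within 10:00–20:00: 10:45–12:15, 13:45–14:15, 15:00–16:00, 18:30–19:30.
Jun free within 10:00–20:00: 10:00–11:45, 15:45–17:00, 17:30–19:00.
Oren free within 10:00–20:00: 11:15–14:45, 15:15–16:00, 17:00–17:15.
Keiko ∩ Jun: 10:45–11:45, 15:45–16:00, 18:30–19:00.
Keiko ∩ Jun ∩ Isla: 11:15–11:45, 18:30–18:45.
Keiko ∩ Jun ∩ Isla ∩ Oren: 11:15–11:45.
Keiko ∩ Jun ∩ Isla ∩ Oren ∩ Gita: 11:15–11:45.
Restricted to 12:15–19:15: (none).
Windows ≥ 75 min: (none).

none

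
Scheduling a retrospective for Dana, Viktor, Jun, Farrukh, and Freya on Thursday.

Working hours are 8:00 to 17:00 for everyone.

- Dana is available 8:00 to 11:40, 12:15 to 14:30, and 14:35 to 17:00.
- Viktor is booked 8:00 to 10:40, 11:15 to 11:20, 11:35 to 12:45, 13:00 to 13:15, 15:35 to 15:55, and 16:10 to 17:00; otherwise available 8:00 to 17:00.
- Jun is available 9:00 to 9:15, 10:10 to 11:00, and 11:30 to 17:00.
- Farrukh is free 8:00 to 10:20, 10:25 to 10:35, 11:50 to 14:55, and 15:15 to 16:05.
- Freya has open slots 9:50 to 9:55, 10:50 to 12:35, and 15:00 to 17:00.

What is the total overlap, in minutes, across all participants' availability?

Viktor free within 08:00–17:00: 10:40–11:15, 11:20–11:35, 12:45–13:00, 13:15–15:35, 15:55–16:10.
Dana ∩ Viktor: 10:40–11:15, 11:20–11:35, 12:45–13:00, 13:15–14:30, 14:35–15:35, 15:55–16:10.
Dana ∩ Viktor ∩ Jun: 10:40–11:00, 11:30–11:35, 12:45–13:00, 13:15–14:30, 14:35–15:35, 15:55–16:10.
Dana ∩ Viktor ∩ Jun ∩ Farrukh: 12:45–13:00, 13:15–14:30, 14:35–14:55, 15:15–15:35, 15:55–16:05.
Dana ∩ Viktor ∩ Jun ∩ Farrukh ∩ Freya: 15:15–15:35, 15:55–16:05.
Total common minutes: 20 + 10 = 30.

30 minutes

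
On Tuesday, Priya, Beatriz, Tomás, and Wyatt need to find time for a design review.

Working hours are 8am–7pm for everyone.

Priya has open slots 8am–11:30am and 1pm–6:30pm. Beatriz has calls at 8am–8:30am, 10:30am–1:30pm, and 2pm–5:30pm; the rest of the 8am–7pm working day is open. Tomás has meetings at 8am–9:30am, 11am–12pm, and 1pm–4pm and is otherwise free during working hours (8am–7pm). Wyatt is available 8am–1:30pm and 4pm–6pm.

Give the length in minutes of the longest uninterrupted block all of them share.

Beatriz free within 08:00–19:00: 08:30–10:30, 13:30–14:00, 17:30–19:00.
Tomás free within 08:00–19:00: 09:30–11:00, 12:00–13:00, 16:00–19:00.
Priya ∩ Beatriz: 08:30–10:30, 13:30–14:00, 17:30–18:30.
Priya ∩ Beatriz ∩ Tomás: 09:30–10:30, 17:30–18:30.
Priya ∩ Beatriz ∩ Tomás ∩ Wyatt: 09:30–10:30, 17:30–18:00.
Common window lengths: 60, 30 min; longest is 60.

60 minutes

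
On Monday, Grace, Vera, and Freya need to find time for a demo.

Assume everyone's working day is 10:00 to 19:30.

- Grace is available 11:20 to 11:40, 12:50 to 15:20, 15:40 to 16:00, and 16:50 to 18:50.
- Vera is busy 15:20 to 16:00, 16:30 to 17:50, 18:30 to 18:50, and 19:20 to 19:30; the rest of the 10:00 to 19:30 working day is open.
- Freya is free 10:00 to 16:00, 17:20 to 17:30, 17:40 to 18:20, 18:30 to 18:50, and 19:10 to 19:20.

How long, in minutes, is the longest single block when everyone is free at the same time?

150 minutes

Vera free within 10:00–19:30: 10:00–15:20, 16:00–16:30, 17:50–18:30, 18:50–19:20.
Grace ∩ Vera: 11:20–11:40, 12:50–15:20, 17:50–18:30.
Grace ∩ Vera ∩ Freya: 11:20–11:40, 12:50–15:20, 17:50–18:20.
Common window lengths: 20, 150, 30 min; longest is 150.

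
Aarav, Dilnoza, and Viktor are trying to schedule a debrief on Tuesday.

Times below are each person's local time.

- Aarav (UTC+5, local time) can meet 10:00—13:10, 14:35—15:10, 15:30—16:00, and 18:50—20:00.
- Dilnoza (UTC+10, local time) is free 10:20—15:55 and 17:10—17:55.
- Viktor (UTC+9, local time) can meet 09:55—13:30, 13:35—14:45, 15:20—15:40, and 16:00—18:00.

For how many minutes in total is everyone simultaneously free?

90 minutes

Aarav → UTC: 05:00–08:10, 09:35–10:10, 10:30–11:00, 13:50–15:00.
Dilnoza → UTC: 00:20–05:55, 07:10–07:55.
Viktor → UTC: 00:55–04:30, 04:35–05:45, 06:20–06:40, 07:00–09:00.
Aarav ∩ Dilnoza: 05:00–05:55, 07:10–07:55.
Aarav ∩ Dilnoza ∩ Viktor: 05:00–05:45, 07:10–07:55.
Total common minutes: 45 + 45 = 90.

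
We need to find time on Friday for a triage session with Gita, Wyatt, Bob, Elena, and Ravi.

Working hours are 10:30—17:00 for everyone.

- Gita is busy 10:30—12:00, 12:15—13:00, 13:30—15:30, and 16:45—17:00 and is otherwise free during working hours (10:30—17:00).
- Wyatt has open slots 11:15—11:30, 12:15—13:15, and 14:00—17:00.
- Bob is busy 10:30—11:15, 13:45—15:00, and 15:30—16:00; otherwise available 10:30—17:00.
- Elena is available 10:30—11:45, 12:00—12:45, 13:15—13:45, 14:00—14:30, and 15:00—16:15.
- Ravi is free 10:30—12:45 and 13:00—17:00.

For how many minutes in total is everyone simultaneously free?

15 minutes

Gita free within 10:30–17:00: 12:00–12:15, 13:00–13:30, 15:30–16:45.
Bob free within 10:30–17:00: 11:15–13:45, 15:00–15:30, 16:00–17:00.
Gita ∩ Wyatt: 13:00–13:15, 15:30–16:45.
Gita ∩ Wyatt ∩ Bob: 13:00–13:15, 16:00–16:45.
Gita ∩ Wyatt ∩ Bob ∩ Elena: 16:00–16:15.
Gita ∩ Wyatt ∩ Bob ∩ Elena ∩ Ravi: 16:00–16:15.
Total common minutes: 15.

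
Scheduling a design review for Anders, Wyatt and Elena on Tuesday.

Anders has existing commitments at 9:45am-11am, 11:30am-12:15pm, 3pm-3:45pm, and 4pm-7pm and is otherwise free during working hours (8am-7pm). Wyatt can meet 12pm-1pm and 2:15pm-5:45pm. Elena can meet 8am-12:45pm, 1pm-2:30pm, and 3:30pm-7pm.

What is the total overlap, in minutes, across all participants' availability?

Anders free within 08:00–19:00: 08:00–09:45, 11:00–11:30, 12:15–15:00, 15:45–16:00.
Anders ∩ Wyatt: 12:15–13:00, 14:15–15:00, 15:45–16:00.
Anders ∩ Wyatt ∩ Elena: 12:15–12:45, 14:15–14:30, 15:45–16:00.
Total common minutes: 30 + 15 + 15 = 60.

60 minutes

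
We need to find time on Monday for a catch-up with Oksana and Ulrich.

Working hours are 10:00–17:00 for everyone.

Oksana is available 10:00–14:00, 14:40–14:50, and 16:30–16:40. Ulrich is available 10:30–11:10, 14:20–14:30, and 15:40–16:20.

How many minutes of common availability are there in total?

Oksana ∩ Ulrich: 10:30–11:10.
Total common minutes: 40.

40 minutes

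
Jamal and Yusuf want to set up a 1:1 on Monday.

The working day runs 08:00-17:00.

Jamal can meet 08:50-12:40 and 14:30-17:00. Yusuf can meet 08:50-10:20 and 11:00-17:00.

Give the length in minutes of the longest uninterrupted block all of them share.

Jamal ∩ Yusuf: 08:50–10:20, 11:00–12:40, 14:30–17:00.
Common window lengths: 90, 100, 150 min; longest is 150.

150 minutes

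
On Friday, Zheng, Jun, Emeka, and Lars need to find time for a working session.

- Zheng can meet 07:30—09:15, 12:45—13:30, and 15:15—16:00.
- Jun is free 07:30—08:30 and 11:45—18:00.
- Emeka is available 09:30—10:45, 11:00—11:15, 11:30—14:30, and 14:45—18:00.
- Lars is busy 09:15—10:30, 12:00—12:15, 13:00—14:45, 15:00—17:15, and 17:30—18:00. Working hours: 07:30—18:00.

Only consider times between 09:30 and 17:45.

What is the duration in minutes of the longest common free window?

Lars free within 07:30–18:00: 07:30–09:15, 10:30–12:00, 12:15–13:00, 14:45–15:00, 17:15–17:30.
Zheng ∩ Jun: 07:30–08:30, 12:45–13:30, 15:15–16:00.
Zheng ∩ Jun ∩ Emeka: 12:45–13:30, 15:15–16:00.
Zheng ∩ Jun ∩ Emeka ∩ Lars: 12:45–13:00.
Restricted to 09:30–17:45: 12:45–13:00.
Single common window of 15 minutes.

15 minutes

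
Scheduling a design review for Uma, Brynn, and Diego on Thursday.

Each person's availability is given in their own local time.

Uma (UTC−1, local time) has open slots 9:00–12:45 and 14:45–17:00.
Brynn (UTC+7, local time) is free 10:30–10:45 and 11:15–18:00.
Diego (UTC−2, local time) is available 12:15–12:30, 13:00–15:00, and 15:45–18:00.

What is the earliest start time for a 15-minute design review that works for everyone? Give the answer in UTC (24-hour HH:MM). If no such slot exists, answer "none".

Uma → UTC: 10:00–13:45, 15:45–18:00.
Brynn → UTC: 03:30–03:45, 04:15–11:00.
Diego → UTC: 14:15–14:30, 15:00–17:00, 17:45–20:00.
Uma ∩ Brynn: 10:00–11:00.
Uma ∩ Brynn ∩ Diego: (none).
Windows ≥ 15 min: (none).

none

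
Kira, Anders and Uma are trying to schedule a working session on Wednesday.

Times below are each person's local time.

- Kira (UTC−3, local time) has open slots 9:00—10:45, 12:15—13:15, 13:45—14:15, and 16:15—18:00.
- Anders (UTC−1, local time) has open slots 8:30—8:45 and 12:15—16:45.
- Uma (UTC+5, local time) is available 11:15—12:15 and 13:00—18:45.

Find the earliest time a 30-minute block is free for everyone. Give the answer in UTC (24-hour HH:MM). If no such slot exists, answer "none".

13:15

Kira → UTC: 12:00–13:45, 15:15–16:15, 16:45–17:15, 19:15–21:00.
Anders → UTC: 09:30–09:45, 13:15–17:45.
Uma → UTC: 06:15–07:15, 08:00–13:45.
Kira ∩ Anders: 13:15–13:45, 15:15–16:15, 16:45–17:15.
Kira ∩ Anders ∩ Uma: 13:15–13:45.
Windows ≥ 30 min: 13:15–13:45.
Earliest such window starts at 13:15.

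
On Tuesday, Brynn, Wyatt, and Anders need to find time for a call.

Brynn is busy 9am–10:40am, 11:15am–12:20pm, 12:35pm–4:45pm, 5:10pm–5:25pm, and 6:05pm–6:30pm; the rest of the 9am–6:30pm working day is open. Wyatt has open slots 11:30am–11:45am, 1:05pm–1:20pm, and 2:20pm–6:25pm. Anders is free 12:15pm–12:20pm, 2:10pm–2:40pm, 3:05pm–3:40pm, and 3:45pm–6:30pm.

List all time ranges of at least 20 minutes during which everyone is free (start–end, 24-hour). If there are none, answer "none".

16:45–17:10, 17:25–18:05

Brynn free within 09:00–18:30: 10:40–11:15, 12:20–12:35, 16:45–17:10, 17:25–18:05.
Brynn ∩ Wyatt: 16:45–17:10, 17:25–18:05.
Brynn ∩ Wyatt ∩ Anders: 16:45–17:10, 17:25–18:05.
Windows ≥ 20 min: 16:45–17:10, 17:25–18:05.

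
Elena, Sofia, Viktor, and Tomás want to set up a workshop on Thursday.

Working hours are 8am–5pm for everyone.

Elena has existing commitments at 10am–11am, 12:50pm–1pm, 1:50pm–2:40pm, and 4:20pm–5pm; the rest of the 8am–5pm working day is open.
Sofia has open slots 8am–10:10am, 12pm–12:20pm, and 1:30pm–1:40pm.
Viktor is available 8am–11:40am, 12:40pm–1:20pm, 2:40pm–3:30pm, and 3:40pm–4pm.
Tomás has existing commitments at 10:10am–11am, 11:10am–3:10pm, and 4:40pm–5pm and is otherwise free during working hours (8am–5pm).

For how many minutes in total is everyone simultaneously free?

Elena free within 08:00–17:00: 08:00–10:00, 11:00–12:50, 13:00–13:50, 14:40–16:20.
Tomás free within 08:00–17:00: 08:00–10:10, 11:00–11:10, 15:10–16:40.
Elena ∩ Sofia: 08:00–10:00, 12:00–12:20, 13:30–13:40.
Elena ∩ Sofia ∩ Viktor: 08:00–10:00.
Elena ∩ Sofia ∩ Viktor ∩ Tomás: 08:00–10:00.
Total common minutes: 120.

120 minutes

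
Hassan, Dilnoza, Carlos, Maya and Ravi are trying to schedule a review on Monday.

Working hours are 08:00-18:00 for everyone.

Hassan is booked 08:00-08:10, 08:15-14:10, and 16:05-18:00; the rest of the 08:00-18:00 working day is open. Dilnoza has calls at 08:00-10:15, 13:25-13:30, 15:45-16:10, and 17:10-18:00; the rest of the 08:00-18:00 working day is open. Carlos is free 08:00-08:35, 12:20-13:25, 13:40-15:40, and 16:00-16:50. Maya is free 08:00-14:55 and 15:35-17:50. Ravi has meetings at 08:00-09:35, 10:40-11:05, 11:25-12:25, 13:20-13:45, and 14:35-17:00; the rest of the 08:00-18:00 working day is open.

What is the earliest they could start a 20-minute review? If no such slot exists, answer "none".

Hassan free within 08:00–18:00: 08:10–08:15, 14:10–16:05.
Dilnoza free within 08:00–18:00: 10:15–13:25, 13:30–15:45, 16:10–17:10.
Ravi free within 08:00–18:00: 09:35–10:40, 11:05–11:25, 12:25–13:20, 13:45–14:35, 17:00–18:00.
Hassan ∩ Dilnoza: 14:10–15:45.
Hassan ∩ Dilnoza ∩ Carlos: 14:10–15:40.
Hassan ∩ Dilnoza ∩ Carlos ∩ Maya: 14:10–14:55, 15:35–15:40.
Hassan ∩ Dilnoza ∩ Carlos ∩ Maya ∩ Ravi: 14:10–14:35.
Windows ≥ 20 min: 14:10–14:35.
Earliest such window starts at 14:10.

14:10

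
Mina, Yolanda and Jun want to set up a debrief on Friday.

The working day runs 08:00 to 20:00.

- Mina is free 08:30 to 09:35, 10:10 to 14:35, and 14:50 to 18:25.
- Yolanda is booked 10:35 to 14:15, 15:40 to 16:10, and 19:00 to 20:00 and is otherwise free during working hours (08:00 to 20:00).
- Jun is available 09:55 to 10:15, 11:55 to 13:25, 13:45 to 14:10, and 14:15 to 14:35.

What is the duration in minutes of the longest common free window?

Yolanda free within 08:00–20:00: 08:00–10:35, 14:15–15:40, 16:10–19:00.
Mina ∩ Yolanda: 08:30–09:35, 10:10–10:35, 14:15–14:35, 14:50–15:40, 16:10–18:25.
Mina ∩ Yolanda ∩ Jun: 10:10–10:15, 14:15–14:35.
Common window lengths: 5, 20 min; longest is 20.

20 minutes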